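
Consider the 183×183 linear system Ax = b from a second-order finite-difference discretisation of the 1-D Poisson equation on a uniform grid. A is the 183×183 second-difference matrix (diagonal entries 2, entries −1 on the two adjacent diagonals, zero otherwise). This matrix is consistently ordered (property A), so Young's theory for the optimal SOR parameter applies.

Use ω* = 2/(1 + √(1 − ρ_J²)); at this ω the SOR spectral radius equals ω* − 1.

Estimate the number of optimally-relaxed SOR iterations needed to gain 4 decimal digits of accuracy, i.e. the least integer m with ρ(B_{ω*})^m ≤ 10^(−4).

m = 270

n=183: λ(B_J) = 1 − λ(A)/2 = cos(kπ/184); k=1 gives ρ_J = 0.9998542.
√(1−ρ_J²) simplifies to sin(π/184) = 0.0170730.
ω* = 2/(1 + 0.0170730) = 2/1.0170730 = 1.9664272.
ρ(B_{ω*}) = ω*−1 = 0.9664272
4·ln10 = 9.21034; −ln(0.9664272) = 0.0341493; m = ⌈9.21034/0.0341493⌉ = ⌈269.708⌉ = 270.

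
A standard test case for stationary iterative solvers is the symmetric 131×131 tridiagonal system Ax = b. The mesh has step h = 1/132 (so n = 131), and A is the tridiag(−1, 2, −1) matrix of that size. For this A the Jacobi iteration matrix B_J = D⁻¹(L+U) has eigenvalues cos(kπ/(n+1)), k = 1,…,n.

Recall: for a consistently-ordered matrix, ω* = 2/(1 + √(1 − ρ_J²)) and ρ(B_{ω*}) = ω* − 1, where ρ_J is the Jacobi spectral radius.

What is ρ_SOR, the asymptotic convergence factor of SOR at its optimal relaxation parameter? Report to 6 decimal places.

[ρ_J] n=131: ρ(B_J) = cos(π/(n+1)) = cos(π/132) = 0.999717.
1 − cos²(π/132) = sin²(π/132) ⇒ √(1−ρ_J²) = sin(π/132) = 0.0237977.
So ω* = 2/1.0237977 = 1.953511 (Young).
ρ_SOR = ω* − 1 ≈ 0.953511.

ρ_SOR = 0.953511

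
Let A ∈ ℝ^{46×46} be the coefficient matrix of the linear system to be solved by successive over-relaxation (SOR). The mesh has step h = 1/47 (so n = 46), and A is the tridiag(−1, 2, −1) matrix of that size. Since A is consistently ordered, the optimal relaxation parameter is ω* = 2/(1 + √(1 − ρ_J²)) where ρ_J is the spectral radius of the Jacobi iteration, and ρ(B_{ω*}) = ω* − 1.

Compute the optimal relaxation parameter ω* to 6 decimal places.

ω* = 1.874779

ρ_J = max_k |cos(kπ/47)| = cos(π/47) = 0.997767
√(1−ρ_J²) = |sin(π/47)| = 0.0667926
Then 2/(1+√(1−ρ_J²)) = 2/(1+0.0667926); ω* = 2/1.0667926 = 1.874779.
ρ_SOR = ω* − 1 ≈ 0.874779.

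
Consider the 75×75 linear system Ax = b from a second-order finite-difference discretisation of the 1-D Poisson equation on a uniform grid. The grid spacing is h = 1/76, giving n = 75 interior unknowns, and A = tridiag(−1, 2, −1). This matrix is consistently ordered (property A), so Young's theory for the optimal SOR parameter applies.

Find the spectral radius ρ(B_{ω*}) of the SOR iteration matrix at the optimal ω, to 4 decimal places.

ρ_SOR = 0.9206

With n=75, ρ(Jacobi) = cos(π/76) = 0.9991.
√(1−ρ_J²) simplifies to sin(π/76) = 0.04132.
ω* = 2/(1+0.04132) = 1.9206
ρ_SOR = ω* − 1 ≈ 0.9206.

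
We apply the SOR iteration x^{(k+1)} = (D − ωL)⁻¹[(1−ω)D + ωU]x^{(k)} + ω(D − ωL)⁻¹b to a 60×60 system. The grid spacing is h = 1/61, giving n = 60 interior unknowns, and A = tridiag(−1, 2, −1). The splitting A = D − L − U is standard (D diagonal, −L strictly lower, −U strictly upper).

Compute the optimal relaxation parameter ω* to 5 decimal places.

ω* = 1.90208

ρ_J = max_k |cos(kπ/61)| = cos(π/61) = 0.99867
√(1−ρ_J²) simplifies to sin(π/61) = 0.051479.
[ω*] 2 ÷ (1 + 0.051479) = 2 ÷ 1.051479 = 1.90208.
ρ_SOR = ω* − 1 = 1.90208 − 1 = 0.90208.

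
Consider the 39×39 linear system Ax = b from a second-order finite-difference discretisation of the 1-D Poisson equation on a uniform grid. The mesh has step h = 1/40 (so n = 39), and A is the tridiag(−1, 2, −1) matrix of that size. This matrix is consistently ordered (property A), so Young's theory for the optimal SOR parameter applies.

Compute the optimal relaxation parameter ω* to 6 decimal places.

ω* = 1.854498

½·tridiag(1,0,1) at n=39: λ_k = cos(kπ/40); max |λ| at k=1 ⇒ ρ_J = cos(π/40) ≈ 0.996917.
√(1−ρ_J²) = |sin(π/40)| = 0.0784591
[ω*] 2 ÷ (1 + 0.0784591) = 2 ÷ 1.0784591 = 1.854498.
ρ_SOR = ω* − 1 = 1.854498 − 1 = 0.854498.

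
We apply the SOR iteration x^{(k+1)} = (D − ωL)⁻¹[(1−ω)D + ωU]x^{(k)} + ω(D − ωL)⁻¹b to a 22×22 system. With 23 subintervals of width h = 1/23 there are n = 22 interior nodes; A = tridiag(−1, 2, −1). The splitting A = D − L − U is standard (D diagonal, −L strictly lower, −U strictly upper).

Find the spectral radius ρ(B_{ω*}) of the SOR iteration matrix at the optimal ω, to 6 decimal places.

ρ_SOR = 0.760305

ρ_J = max_k |cos(kπ/23)| = cos(π/23) = 0.990686
√(1−ρ_J²) = |sin(π/23)| = 0.1361666
ω* = 2/(1 + 0.1361666) = 2/1.1361666 = 1.760305.
[ρ_SOR] ω* − 1 = 0.760305.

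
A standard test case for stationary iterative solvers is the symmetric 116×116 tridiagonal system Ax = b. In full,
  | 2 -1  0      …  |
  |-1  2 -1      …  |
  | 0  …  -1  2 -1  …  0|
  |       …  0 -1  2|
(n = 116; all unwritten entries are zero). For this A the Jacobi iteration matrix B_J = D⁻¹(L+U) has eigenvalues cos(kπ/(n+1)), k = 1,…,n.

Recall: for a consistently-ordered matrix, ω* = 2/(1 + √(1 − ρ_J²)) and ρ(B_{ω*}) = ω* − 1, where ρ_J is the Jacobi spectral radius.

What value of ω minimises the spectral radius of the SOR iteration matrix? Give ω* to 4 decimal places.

B_J for the 116×116 system has eigenvalues cos(kπ/117); ρ_J = cos(π/117) = 0.9996.
√(1−ρ_J²) = |sin(π/117)| = 0.02685
Then 2/(1+√(1−ρ_J²)) = 2/(1+0.02685); ω* = 2/1.02685 = 1.9477.
[ρ_SOR] ω* − 1 = 0.9477.

ω* = 1.9477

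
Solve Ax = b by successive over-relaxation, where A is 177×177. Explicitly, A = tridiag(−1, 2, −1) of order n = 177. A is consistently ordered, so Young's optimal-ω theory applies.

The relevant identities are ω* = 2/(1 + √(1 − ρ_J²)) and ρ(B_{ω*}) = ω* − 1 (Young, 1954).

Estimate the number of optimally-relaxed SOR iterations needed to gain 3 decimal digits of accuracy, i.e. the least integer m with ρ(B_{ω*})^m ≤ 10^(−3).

½·tridiag(1,0,1) at n=177: λ_k = cos(kπ/178); max |λ| at k=1 ⇒ ρ_J = cos(π/178) ≈ 0.9998443.
√(1−ρ_J²) simplifies to sin(π/178) = 0.0176485.
So ω* = 2/1.0176485 = 1.9653151 (Young).
ρ(B_{ω*}) = ω*−1 = 0.9653151
ρ_SOR^m ≤ 10^(−3) ⇔ m ≥ 3·ln10/(−ln 0.9653151) = 6.90776/0.0353007 = 195.683; m = ⌈195.683⌉ = 196.

m = 196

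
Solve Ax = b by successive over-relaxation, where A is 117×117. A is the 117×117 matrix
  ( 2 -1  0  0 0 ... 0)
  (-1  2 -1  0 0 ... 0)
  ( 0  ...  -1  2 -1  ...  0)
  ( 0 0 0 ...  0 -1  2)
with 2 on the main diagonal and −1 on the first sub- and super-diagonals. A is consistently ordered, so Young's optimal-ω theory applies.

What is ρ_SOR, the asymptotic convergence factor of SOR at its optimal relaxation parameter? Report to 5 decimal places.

With n=117, ρ(Jacobi) = cos(π/118) = 0.99965.
1 − cos²(π/118) = sin²(π/118) ⇒ √(1−ρ_J²) = sin(π/118) = 0.026621.
ω* = 2 / (1 + 0.026621) = 2 / 1.026621 ≈ 1.94814.
At ω = 1.94814 every |λ(B_ω)| = ω−1, so ρ_SOR = 0.94814.

ρ_SOR = 0.94814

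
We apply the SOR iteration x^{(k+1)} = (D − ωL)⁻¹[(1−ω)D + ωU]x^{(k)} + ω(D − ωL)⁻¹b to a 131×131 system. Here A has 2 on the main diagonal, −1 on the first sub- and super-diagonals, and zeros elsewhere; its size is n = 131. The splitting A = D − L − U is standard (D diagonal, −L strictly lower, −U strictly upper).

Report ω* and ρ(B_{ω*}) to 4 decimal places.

With n=131, ρ(Jacobi) = cos(π/132) = 0.9997.
√(1−ρ_J²) simplifies to sin(π/132) = 0.02380.
[ω*] 2 ÷ (1 + 0.02380) = 2 ÷ 1.02380 = 1.9535.
Hence ρ(B_{ω*}) = 1.9535 − 1 = 0.9535.

ω* = 1.9535, ρ_SOR = 0.9535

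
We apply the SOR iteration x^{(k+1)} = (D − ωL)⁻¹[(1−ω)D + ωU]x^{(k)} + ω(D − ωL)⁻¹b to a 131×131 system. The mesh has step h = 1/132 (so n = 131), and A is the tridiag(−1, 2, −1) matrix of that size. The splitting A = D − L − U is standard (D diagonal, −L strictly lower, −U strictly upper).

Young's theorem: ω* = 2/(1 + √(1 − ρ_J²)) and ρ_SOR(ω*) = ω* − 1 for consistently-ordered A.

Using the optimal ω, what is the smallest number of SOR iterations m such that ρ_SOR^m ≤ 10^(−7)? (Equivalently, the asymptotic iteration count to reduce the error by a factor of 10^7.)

[ρ_J] n=131: ρ(B_J) = cos(π/(n+1)) = cos(π/132) = 0.9997168.
1 − cos²(π/132) = sin²(π/132) ⇒ √(1−ρ_J²) = sin(π/132) = 0.0237977.
Young: ω* = 2/(1+√(1−ρ_J²)) = 2/(1+0.0237977) = 2/1.0237977 = 1.9535109.
and ρ(B_{ω*}) = 1.9535109 − 1 = 0.9535109.
For 7 digits: m = 7·ln10 / (−ln 0.9535109) = 16.1181/0.0476044 = 338.584; round up → m = 339.

m = 339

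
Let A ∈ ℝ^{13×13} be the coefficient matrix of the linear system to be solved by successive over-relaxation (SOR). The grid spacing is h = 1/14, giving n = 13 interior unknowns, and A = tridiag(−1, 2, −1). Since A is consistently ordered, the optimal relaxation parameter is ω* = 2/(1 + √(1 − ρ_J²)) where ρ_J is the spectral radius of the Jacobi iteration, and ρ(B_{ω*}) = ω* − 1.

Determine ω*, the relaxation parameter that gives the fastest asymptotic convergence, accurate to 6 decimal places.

[ρ_J] n=13: ρ(B_J) = cos(π/(n+1)) = cos(π/14) = 0.974928.
√(1−ρ_J²) = |sin(π/14)| = 0.2225209
ω* = 2 / (1 + 0.2225209) = 2 / 1.2225209 ≈ 1.635964.
ρ_SOR = ω* − 1 ≈ 0.635964.

ω* = 1.635964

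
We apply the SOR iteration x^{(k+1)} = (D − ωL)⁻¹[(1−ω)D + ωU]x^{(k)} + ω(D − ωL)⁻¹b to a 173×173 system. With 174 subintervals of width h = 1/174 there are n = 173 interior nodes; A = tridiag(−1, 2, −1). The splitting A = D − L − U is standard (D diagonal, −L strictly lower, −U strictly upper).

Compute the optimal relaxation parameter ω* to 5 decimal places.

[ρ_J] n=173: ρ(B_J) = cos(π/(n+1)) = cos(π/174) = 0.99984.
√(1−ρ_J²) = |sin(π/174)| = 0.018054
Young: ω* = 2/(1+√(1−ρ_J²)) = 2/(1+0.018054) = 2/1.018054 = 1.96453.
Hence ρ(B_{ω*}) = 1.96453 − 1 = 0.96453.

ω* = 1.96453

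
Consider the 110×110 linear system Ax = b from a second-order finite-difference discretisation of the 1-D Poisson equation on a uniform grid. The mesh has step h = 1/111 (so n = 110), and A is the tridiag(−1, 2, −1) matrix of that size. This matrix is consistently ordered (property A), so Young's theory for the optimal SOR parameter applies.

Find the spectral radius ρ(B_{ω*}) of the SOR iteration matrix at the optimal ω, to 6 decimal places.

spectrum of D⁻¹(L+U) = {cos(kπ/111) : 1≤k≤110}; ρ_J = cos(π/111) = 0.999600.
√(1−ρ_J²) = |sin(π/111)| = 0.0282989
[ω*] 2 ÷ (1 + 0.0282989) = 2 ÷ 1.0282989 = 1.944960.
At ω = 1.944960 every |λ(B_ω)| = ω−1, so ρ_SOR = 0.944960.

ρ_SOR = 0.944960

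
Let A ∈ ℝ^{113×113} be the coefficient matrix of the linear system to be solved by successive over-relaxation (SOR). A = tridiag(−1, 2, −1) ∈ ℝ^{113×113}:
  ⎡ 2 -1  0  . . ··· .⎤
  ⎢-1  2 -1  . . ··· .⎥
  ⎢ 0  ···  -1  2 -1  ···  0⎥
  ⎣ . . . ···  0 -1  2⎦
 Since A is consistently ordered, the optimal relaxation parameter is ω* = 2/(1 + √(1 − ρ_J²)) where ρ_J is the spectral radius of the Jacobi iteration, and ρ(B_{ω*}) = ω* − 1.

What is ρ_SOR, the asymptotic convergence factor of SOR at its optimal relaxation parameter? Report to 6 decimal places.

n=113: λ(B_J) = 1 − λ(A)/2 = cos(kπ/114); k=1 gives ρ_J = 0.999620.
√(1 − cos²(π/114)) = sin(π/114) ≈ 0.0275543.
So ω* = 2/1.0275543 = 1.946369 (Young).
At ω = 1.946369 every |λ(B_ω)| = ω−1, so ρ_SOR = 0.946369.

ρ_SOR = 0.946369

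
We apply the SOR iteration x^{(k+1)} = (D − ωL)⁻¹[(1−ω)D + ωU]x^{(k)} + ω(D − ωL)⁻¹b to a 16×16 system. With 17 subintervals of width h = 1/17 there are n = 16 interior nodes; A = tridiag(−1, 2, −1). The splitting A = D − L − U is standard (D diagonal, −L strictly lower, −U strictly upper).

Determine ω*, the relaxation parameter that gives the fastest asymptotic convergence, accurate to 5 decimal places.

B_J for the 16×16 system has eigenvalues cos(kπ/17); ρ_J = cos(π/17) = 0.98297.
√(1−ρ_J²) = |sin(π/17)| = 0.183750
So ω* = 2/1.183750 = 1.68955 (Young).
and ρ(B_{ω*}) = 1.68955 − 1 = 0.68955.

ω* = 1.68955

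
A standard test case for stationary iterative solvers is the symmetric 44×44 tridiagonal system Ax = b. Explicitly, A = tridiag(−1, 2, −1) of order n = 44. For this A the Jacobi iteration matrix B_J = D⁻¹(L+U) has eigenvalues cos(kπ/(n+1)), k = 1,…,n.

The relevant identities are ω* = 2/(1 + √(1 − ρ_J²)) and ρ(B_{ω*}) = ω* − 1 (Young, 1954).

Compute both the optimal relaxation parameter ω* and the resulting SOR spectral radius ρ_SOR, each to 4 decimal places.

ρ_J = max_k |cos(kπ/45)| = cos(π/45) = 0.9976
√(1 − cos²(π/45)) = sin(π/45) ≈ 0.06976.
[ω*] 2 ÷ (1 + 0.06976) = 2 ÷ 1.06976 = 1.8696.
ρ(B_{ω*}) = ω*−1 = 0.8696

ω* = 1.8696, ρ_SOR = 0.8696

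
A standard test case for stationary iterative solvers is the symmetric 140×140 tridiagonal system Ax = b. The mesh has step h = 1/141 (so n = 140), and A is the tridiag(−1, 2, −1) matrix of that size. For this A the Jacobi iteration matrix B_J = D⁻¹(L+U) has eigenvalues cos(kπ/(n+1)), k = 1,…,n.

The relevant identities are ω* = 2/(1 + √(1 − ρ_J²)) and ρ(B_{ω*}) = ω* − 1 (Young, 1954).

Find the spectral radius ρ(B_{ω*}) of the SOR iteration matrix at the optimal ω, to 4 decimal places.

n=140: λ(B_J) = 1 − λ(A)/2 = cos(kπ/141); k=1 gives ρ_J = 0.9998.
root = sin(π/141) = 0.02228  (since 1−cos² = sin²).
ω* = 2 / (1 + 0.02228) = 2 / 1.02228 ≈ 1.9564.
ρ(B_{ω*}) = ω*−1 = 0.9564

ρ_SOR = 0.9564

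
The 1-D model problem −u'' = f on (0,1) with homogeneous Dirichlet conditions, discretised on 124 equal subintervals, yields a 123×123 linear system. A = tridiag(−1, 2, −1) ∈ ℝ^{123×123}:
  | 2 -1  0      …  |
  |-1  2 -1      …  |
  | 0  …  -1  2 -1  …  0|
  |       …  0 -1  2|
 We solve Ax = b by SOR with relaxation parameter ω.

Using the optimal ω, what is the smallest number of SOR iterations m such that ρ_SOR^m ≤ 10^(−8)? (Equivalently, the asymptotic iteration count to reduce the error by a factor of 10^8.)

m = 364

B_J for the 123×123 system has eigenvalues cos(kπ/124); ρ_J = cos(π/124) = 0.9996791.
√(1−ρ_J²) = |sin(π/124)| = 0.0253327
ω* = 2 / (1 + 0.0253327) = 2 / 1.0253327 ≈ 1.9505864.
and ρ(B_{ω*}) = 1.9505864 − 1 = 0.9505864.
m ≥ 8·ln10 / (−ln 0.9505864) = 363.498; smallest integer m = 364.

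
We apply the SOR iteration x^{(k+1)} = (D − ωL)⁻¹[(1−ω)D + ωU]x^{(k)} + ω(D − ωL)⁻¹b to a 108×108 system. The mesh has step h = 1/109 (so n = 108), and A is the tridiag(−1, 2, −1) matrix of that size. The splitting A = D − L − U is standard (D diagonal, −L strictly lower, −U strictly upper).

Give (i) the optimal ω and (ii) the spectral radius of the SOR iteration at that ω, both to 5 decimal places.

ω* = 1.94398, ρ_SOR = 0.94398

With n=108, ρ(Jacobi) = cos(π/109) = 0.99958.
root = sin(π/109) = 0.028818  (since 1−cos² = sin²).
So ω* = 2/1.028818 = 1.94398 (Young).
Hence ρ(B_{ω*}) = 1.94398 − 1 = 0.94398.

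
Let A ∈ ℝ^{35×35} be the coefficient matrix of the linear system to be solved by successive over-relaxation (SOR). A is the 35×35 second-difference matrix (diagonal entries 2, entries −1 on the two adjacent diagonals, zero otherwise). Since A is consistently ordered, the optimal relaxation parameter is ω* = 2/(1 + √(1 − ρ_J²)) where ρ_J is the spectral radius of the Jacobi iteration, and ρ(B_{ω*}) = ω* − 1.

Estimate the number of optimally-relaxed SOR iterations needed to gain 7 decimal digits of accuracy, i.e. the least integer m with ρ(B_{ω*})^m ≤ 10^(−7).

½·tridiag(1,0,1) at n=35: λ_k = cos(kπ/36); max |λ| at k=1 ⇒ ρ_J = cos(π/36) ≈ 0.9961947.
√(1−ρ_J²) = |sin(π/36)| = 0.0871557
So ω* = 2/1.0871557 = 1.8396629 (Young).
[ρ_SOR] ω* − 1 = 0.8396629.
m ≥ 7·ln10 / (−ln 0.8396629) = 92.233; smallest integer m = 93.

m = 93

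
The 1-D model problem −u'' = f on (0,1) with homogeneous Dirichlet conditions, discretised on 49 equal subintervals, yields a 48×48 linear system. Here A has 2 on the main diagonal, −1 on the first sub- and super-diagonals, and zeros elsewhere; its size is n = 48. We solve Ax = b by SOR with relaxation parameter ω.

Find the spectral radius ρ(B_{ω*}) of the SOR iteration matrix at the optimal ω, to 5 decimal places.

[ρ_J] n=48: ρ(B_J) = cos(π/(n+1)) = cos(π/49) = 0.99795.
1 − cos²(π/49) = sin²(π/49) ⇒ √(1−ρ_J²) = sin(π/49) = 0.064070.
ω* = 2/(1+0.064070) = 1.87958
ρ(B_{ω*}) = ω*−1 = 0.87958

ρ_SOR = 0.87958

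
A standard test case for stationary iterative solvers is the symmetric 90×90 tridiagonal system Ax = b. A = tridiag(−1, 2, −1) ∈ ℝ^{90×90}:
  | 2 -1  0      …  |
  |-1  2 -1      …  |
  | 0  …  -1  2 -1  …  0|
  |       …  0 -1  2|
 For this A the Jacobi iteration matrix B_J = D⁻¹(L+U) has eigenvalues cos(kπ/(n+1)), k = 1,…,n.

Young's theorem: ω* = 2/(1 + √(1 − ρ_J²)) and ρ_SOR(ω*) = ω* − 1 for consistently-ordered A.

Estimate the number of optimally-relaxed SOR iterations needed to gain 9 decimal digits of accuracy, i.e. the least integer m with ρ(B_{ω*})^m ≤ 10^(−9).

ρ_J = max_k |cos(kπ/91)| = cos(π/91) = 0.9994041
root = sin(π/91) = 0.0345161  (since 1−cos² = sin²).
ω* = 2 / (1 + 0.0345161) = 2 / 1.0345161 ≈ 1.9332710.
Hence ρ(B_{ω*}) = 1.9332710 − 1 = 0.9332710.
For 9 digits: m = 9·ln10 / (−ln 0.9332710) = 20.7233/0.0690597 = 300.078; round up → m = 301.

m = 301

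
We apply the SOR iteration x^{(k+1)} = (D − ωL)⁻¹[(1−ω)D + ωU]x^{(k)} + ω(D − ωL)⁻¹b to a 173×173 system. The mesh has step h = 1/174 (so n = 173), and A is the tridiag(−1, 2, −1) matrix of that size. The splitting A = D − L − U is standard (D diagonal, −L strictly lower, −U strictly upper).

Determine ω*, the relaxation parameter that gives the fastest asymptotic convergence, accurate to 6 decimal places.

ρ_J = max_k |cos(kπ/174)| = cos(π/174) = 0.999837
1 − cos²(π/174) = sin²(π/174) ⇒ √(1−ρ_J²) = sin(π/174) = 0.0180541.
ω* = 2/(1+0.0180541) = 1.964532
[ρ_SOR] ω* − 1 = 0.964532.

ω* = 1.964532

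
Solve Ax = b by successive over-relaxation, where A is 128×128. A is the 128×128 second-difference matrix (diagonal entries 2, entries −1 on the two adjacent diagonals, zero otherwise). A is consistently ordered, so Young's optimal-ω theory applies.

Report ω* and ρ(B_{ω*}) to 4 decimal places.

B_J for the 128×128 system has eigenvalues cos(kπ/129); ρ_J = cos(π/129) = 0.9997.
1 − cos²(π/129) = sin²(π/129) ⇒ √(1−ρ_J²) = sin(π/129) = 0.02435.
ω* = 2/(1+0.02435) = 1.9525
[ρ_SOR] ω* − 1 = 0.9525.

ω* = 1.9525, ρ_SOR = 0.9525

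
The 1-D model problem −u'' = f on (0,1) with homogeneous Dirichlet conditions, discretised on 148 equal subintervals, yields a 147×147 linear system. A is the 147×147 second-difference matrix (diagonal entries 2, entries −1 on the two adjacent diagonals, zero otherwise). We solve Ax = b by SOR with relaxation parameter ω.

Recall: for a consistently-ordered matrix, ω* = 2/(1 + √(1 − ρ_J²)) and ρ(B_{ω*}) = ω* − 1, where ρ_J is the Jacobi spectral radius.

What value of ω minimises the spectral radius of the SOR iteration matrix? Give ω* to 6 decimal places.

ω* = 1.958432

½·tridiag(1,0,1) at n=147: λ_k = cos(kπ/148); max |λ| at k=1 ⇒ ρ_J = cos(π/148) ≈ 0.999775.
1 − cos²(π/148) = sin²(π/148) ⇒ √(1−ρ_J²) = sin(π/148) = 0.0212254.
ω* = 2/(1+0.0212254) = 1.958432
ρ_SOR = ω* − 1 = 1.958432 − 1 = 0.958432.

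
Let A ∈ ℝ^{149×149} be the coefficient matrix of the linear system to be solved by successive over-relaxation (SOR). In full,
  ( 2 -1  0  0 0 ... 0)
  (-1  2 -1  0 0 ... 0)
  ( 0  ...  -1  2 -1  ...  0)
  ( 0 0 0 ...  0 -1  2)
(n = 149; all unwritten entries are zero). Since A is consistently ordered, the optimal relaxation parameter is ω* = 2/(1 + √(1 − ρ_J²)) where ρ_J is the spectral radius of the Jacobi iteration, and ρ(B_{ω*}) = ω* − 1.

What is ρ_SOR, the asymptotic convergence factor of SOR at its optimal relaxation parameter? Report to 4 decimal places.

ρ_J = max_k |cos(kπ/150)| = cos(π/150) = 0.9998
√(1 − cos²(π/150)) = sin(π/150) ≈ 0.02094.
[ω*] 2 ÷ (1 + 0.02094) = 2 ÷ 1.02094 = 1.9590.
ρ_SOR = ω* − 1 ≈ 0.9590.

ρ_SOR = 0.9590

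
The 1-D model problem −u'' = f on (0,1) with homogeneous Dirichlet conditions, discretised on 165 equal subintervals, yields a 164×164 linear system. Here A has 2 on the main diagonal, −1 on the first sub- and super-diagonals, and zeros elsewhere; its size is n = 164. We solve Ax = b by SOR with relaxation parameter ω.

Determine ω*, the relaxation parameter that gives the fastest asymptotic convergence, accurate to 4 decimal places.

ω* = 1.9626

With n=164, ρ(Jacobi) = cos(π/165) = 0.9998.
√(1−ρ_J²) simplifies to sin(π/165) = 0.01904.
Then 2/(1+√(1−ρ_J²)) = 2/(1+0.01904); ω* = 2/1.01904 = 1.9626.
ρ_SOR = ω* − 1 = 1.9626 − 1 = 0.9626.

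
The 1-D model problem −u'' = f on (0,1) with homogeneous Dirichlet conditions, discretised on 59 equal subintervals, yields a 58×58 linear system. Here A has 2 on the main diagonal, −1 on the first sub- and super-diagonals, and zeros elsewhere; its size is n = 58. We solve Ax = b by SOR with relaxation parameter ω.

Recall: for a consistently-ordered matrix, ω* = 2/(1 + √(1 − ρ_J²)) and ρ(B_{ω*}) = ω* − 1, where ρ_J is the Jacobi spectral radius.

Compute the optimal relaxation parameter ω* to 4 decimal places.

ω* = 1.8989

spectrum of D⁻¹(L+U) = {cos(kπ/59) : 1≤k≤58}; ρ_J = cos(π/59) = 0.9986.
√(1 − cos²(π/59)) = sin(π/59) ≈ 0.05322.
ω* = 2/(1 + 0.05322) = 2/1.05322 = 1.8989.
[ρ_SOR] ω* − 1 = 0.8989.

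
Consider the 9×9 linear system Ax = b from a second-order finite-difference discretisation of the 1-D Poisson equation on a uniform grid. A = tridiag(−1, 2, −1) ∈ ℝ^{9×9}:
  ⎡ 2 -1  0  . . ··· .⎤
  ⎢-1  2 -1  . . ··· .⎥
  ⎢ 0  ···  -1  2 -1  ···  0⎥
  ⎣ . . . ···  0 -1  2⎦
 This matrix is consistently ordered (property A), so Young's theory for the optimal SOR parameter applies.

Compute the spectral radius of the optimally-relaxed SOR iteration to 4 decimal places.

With n=9, ρ(Jacobi) = cos(π/10) = 0.9511.
√(1−ρ_J²) simplifies to sin(π/10) = 0.30902.
ω* = 2/(1 + 0.30902) = 2/1.30902 = 1.5279.
ρ_SOR = ω* − 1 ≈ 0.5279.

ρ_SOR = 0.5279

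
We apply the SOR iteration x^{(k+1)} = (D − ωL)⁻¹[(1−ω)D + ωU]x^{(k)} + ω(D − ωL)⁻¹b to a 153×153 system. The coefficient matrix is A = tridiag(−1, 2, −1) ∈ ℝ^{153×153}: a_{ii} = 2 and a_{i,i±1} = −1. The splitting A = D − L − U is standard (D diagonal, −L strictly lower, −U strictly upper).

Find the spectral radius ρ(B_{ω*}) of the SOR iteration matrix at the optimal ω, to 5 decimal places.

ρ_SOR = 0.96002

[ρ_J] n=153: ρ(B_J) = cos(π/(n+1)) = cos(π/154) = 0.99979.
1 − cos²(π/154) = sin²(π/154) ⇒ √(1−ρ_J²) = sin(π/154) = 0.020399.
Then 2/(1+√(1−ρ_J²)) = 2/(1+0.020399); ω* = 2/1.020399 = 1.96002.
ρ(B_{ω*}) = ω*−1 = 0.96002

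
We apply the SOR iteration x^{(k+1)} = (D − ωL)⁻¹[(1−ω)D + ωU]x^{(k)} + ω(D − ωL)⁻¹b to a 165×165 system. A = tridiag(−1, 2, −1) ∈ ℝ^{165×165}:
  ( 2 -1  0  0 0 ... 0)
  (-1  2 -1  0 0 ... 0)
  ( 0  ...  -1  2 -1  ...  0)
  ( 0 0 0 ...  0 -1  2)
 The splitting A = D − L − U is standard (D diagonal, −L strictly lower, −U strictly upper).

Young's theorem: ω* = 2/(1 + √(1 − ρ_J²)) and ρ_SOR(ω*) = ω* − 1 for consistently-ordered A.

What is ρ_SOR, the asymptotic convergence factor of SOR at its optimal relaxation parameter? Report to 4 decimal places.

ρ_SOR = 0.9629

With n=165, ρ(Jacobi) = cos(π/166) = 0.9998.
√(1−ρ_J²) simplifies to sin(π/166) = 0.01892.
Then 2/(1+√(1−ρ_J²)) = 2/(1+0.01892); ω* = 2/1.01892 = 1.9629.
ρ(B_{ω*}) = ω*−1 = 0.9629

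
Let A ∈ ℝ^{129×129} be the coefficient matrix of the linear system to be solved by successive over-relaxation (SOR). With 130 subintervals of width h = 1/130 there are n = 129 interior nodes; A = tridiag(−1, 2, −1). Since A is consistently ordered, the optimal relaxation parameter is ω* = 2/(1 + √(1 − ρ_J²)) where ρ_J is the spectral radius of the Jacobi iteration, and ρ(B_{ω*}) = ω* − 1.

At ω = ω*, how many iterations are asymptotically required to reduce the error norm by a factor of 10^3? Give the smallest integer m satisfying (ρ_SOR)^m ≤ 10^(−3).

ρ_J = max_k |cos(kπ/130)| = cos(π/130) = 0.9997080
1 − cos²(π/130) = sin²(π/130) ⇒ √(1−ρ_J²) = sin(π/130) = 0.0241637.
ω* = 2 / (1 + 0.0241637) = 2 / 1.0241637 ≈ 1.9528128.
Hence ρ(B_{ω*}) = 1.9528128 − 1 = 0.9528128.
ρ_SOR^m ≤ 10^(−3) ⇔ m ≥ 3·ln10/(−ln 0.9528128) = 6.90776/0.0483368 = 142.909; m = ⌈142.909⌉ = 143.

m = 143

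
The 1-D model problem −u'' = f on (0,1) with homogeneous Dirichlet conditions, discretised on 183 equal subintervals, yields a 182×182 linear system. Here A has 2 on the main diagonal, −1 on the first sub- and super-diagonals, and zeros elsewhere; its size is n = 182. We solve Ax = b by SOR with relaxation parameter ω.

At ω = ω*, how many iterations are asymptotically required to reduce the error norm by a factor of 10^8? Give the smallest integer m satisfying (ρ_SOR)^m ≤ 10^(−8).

m = 537

[ρ_J] n=182: ρ(B_J) = cos(π/(n+1)) = cos(π/183) = 0.9998526.
1 − cos²(π/183) = sin²(π/183) ⇒ √(1−ρ_J²) = sin(π/183) = 0.0171663.
ω* = 2 / (1 + 0.0171663) = 2 / 1.0171663 ≈ 1.9662468.
ρ_SOR = ω* − 1 ≈ 0.9662468.
8·ln10 = 18.4207; −ln(0.9662468) = 0.034336; m = ⌈18.4207/0.034336⌉ = ⌈536.484⌉ = 537.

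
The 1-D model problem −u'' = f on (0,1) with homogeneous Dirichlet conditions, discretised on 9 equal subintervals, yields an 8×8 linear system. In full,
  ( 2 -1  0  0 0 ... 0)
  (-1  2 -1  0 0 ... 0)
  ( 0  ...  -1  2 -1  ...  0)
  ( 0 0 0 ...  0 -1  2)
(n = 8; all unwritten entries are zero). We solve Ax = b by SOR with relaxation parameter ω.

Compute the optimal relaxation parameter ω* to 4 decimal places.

B_J for the 8×8 system has eigenvalues cos(kπ/9); ρ_J = cos(π/9) = 0.9397.
√(1−ρ_J²) simplifies to sin(π/9) = 0.34202.
So ω* = 2/1.34202 = 1.4903 (Young).
ρ_SOR = ω* − 1 ≈ 0.4903.

ω* = 1.4903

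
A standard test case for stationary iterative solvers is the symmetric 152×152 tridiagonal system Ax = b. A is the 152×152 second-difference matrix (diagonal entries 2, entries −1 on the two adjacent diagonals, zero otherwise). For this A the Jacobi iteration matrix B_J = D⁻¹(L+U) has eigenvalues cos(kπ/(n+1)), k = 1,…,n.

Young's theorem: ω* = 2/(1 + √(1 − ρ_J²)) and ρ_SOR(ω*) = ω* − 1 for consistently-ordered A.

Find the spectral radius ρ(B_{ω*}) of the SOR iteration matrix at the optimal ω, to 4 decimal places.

n=152: λ(B_J) = 1 − λ(A)/2 = cos(kπ/153); k=1 gives ρ_J = 0.9998.
√(1 − cos²(π/153)) = sin(π/153) ≈ 0.02053.
Young: ω* = 2/(1+√(1−ρ_J²)) = 2/(1+0.02053) = 2/1.02053 = 1.9598.
ρ_SOR = ω* − 1 = 1.9598 − 1 = 0.9598.

ρ_SOR = 0.9598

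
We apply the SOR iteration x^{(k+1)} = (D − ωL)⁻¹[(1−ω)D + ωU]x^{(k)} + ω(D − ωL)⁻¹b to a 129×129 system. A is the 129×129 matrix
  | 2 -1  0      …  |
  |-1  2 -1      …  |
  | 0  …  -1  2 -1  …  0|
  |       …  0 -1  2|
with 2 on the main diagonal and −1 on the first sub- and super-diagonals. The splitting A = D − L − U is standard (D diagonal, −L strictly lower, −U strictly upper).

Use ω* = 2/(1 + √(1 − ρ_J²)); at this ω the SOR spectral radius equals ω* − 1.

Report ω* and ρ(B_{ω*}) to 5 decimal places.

[ρ_J] n=129: ρ(B_J) = cos(π/(n+1)) = cos(π/130) = 0.99971.
1 − cos²(π/130) = sin²(π/130) ⇒ √(1−ρ_J²) = sin(π/130) = 0.024164.
So ω* = 2/1.024164 = 1.95281 (Young).
ρ_SOR = ω* − 1 ≈ 0.95281.

ω* = 1.95281, ρ_SOR = 0.95281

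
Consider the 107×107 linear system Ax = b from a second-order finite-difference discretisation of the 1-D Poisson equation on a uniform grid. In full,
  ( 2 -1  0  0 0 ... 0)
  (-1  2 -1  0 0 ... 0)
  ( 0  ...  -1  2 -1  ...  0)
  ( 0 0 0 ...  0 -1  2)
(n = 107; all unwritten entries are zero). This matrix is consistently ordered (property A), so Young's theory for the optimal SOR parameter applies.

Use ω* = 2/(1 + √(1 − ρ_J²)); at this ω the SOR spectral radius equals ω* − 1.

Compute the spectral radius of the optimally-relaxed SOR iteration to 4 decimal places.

ρ_J = max_k |cos(kπ/108)| = cos(π/108) = 0.9996
√(1 − cos²(π/108)) = sin(π/108) ≈ 0.02908.
ω* = 2 / (1 + 0.02908) = 2 / 1.02908 ≈ 1.9435.
At ω = 1.9435 every |λ(B_ω)| = ω−1, so ρ_SOR = 0.9435.

ρ_SOR = 0.9435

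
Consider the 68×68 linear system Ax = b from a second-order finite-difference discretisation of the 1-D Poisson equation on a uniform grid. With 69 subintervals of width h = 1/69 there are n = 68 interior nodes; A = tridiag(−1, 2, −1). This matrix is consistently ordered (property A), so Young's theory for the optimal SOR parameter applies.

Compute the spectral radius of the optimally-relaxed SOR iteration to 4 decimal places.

ρ_SOR = 0.9129

ρ_J = max_k |cos(kπ/69)| = cos(π/69) = 0.9990
root = sin(π/69) = 0.04551  (since 1−cos² = sin²).
Then 2/(1+√(1−ρ_J²)) = 2/(1+0.04551); ω* = 2/1.04551 = 1.9129.
and ρ(B_{ω*}) = 1.9129 − 1 = 0.9129.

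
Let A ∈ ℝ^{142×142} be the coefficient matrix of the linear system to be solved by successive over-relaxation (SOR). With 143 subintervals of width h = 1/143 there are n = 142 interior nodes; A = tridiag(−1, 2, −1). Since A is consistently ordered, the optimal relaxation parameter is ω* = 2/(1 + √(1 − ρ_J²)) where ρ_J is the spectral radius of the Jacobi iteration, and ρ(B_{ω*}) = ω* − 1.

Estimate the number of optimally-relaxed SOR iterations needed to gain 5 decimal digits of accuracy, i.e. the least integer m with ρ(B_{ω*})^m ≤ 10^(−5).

With n=142, ρ(Jacobi) = cos(π/143) = 0.9997587.
√(1−ρ_J²) simplifies to sin(π/143) = 0.0219674.
ω* = 2/(1+0.0219674) = 1.9570096
ρ_SOR = ω* − 1 = 1.9570096 − 1 = 0.9570096.
For 5 digits: m = 5·ln10 / (−ln 0.9570096) = 11.5129/0.0439419 = 262.003; round up → m = 263.

m = 263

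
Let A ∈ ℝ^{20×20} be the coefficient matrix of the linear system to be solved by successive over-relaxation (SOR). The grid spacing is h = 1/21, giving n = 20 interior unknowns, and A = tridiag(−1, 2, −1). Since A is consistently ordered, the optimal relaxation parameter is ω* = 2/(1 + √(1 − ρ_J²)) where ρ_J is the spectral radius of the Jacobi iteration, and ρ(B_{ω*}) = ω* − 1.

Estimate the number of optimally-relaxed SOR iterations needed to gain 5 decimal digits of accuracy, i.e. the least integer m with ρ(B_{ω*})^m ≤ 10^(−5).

½·tridiag(1,0,1) at n=20: λ_k = cos(kπ/21); max |λ| at k=1 ⇒ ρ_J = cos(π/21) ≈ 0.9888308.
√(1 − cos²(π/21)) = sin(π/21) ≈ 0.1490423.
[ω*] 2 ÷ (1 + 0.1490423) = 2 ÷ 1.1490423 = 1.7405800.
ρ_SOR = ω* − 1 ≈ 0.7405800.
For 5 digits: m = 5·ln10 / (−ln 0.7405800) = 11.5129/0.300322 = 38.335; round up → m = 39.

m = 39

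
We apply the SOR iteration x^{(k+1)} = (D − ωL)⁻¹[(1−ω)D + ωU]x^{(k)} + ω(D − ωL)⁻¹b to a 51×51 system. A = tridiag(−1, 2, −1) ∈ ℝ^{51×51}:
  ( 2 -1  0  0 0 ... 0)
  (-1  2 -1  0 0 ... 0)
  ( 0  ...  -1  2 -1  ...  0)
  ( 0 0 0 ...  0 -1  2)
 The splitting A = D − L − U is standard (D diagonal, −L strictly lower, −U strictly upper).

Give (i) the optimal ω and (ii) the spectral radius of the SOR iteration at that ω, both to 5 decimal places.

[ρ_J] n=51: ρ(B_J) = cos(π/(n+1)) = cos(π/52) = 0.99818.
root = sin(π/52) = 0.060378  (since 1−cos² = sin²).
[ω*] 2 ÷ (1 + 0.060378) = 2 ÷ 1.060378 = 1.88612.
[ρ_SOR] ω* − 1 = 0.88612.

ω* = 1.88612, ρ_SOR = 0.88612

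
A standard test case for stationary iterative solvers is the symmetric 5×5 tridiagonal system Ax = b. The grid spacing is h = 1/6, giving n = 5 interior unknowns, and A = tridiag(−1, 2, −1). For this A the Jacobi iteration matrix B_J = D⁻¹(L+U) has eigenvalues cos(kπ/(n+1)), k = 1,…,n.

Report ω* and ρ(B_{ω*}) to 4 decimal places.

B_J for the 5×5 system has eigenvalues cos(kπ/6); ρ_J = cos(π/6) = 0.8660.
√(1 − cos²(π/6)) = sin(π/6) ≈ 0.50000.
ω* = 2/(1 + 0.50000) = 2/1.50000 = 1.3333.
[ρ_SOR] ω* − 1 = 0.3333.

ω* = 1.3333, ρ_SOR = 0.3333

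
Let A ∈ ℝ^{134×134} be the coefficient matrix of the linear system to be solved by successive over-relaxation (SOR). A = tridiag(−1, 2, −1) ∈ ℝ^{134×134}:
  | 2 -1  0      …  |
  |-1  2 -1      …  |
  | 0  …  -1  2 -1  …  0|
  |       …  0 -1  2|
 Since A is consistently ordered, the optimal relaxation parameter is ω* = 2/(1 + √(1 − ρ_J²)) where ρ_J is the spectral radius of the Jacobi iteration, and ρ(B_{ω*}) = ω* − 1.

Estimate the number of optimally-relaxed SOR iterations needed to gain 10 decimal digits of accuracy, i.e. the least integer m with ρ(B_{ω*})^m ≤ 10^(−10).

m = 495

With n=134, ρ(Jacobi) = cos(π/135) = 0.9997292.
√(1 − cos²(π/135)) = sin(π/135) ≈ 0.0232690.
[ω*] 2 ÷ (1 + 0.0232690) = 2 ÷ 1.0232690 = 1.9545203.
[ρ_SOR] ω* − 1 = 0.9545203.
m ≥ 10·ln10 / (−ln 0.9545203) = 494.687; smallest integer m = 495.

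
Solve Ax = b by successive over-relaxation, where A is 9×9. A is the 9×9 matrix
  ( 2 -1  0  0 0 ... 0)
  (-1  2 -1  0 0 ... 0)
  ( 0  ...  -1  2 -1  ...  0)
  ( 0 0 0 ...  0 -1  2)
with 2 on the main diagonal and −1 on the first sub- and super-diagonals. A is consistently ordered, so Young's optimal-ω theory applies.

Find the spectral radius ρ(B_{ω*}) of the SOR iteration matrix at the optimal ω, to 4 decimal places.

½·tridiag(1,0,1) at n=9: λ_k = cos(kπ/10); max |λ| at k=1 ⇒ ρ_J = cos(π/10) ≈ 0.9511.
1 − cos²(π/10) = sin²(π/10) ⇒ √(1−ρ_J²) = sin(π/10) = 0.30902.
ω* = 2/(1 + 0.30902) = 2/1.30902 = 1.5279.
Hence ρ(B_{ω*}) = 1.5279 − 1 = 0.5279.

ρ_SOR = 0.5279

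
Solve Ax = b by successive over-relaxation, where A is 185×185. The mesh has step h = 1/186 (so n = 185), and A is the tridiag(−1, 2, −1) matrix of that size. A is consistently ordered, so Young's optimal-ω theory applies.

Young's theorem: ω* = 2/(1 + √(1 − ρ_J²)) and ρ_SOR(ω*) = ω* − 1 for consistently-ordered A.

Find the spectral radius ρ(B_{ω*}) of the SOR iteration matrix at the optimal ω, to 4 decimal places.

ρ_SOR = 0.9668

B_J for the 185×185 system has eigenvalues cos(kπ/186); ρ_J = cos(π/186) = 0.9999.
√(1−ρ_J²) = |sin(π/186)| = 0.01689
Then 2/(1+√(1−ρ_J²)) = 2/(1+0.01689); ω* = 2/1.01689 = 1.9668.
ρ_SOR = ω* − 1 ≈ 0.9668.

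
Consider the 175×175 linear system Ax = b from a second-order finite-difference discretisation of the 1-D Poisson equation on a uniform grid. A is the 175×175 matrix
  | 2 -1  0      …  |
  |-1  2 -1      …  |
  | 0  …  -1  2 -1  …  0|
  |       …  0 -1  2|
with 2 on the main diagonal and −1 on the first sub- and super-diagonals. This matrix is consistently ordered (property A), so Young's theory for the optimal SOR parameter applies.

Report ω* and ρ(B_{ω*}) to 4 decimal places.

½·tridiag(1,0,1) at n=175: λ_k = cos(kπ/176); max |λ| at k=1 ⇒ ρ_J = cos(π/176) ≈ 0.9998.
√(1 − cos²(π/176)) = sin(π/176) ≈ 0.01785.
So ω* = 2/1.01785 = 1.9649 (Young).
and ρ(B_{ω*}) = 1.9649 − 1 = 0.9649.

ω* = 1.9649, ρ_SOR = 0.9649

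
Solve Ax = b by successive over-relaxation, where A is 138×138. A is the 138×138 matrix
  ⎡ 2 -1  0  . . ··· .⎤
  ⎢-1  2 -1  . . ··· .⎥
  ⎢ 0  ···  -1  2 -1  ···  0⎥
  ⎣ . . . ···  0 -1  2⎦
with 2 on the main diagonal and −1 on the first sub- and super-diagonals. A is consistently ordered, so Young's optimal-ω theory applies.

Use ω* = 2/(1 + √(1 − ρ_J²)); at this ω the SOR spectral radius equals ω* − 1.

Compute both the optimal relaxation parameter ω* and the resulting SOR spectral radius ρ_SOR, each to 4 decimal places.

½·tridiag(1,0,1) at n=138: λ_k = cos(kπ/139); max |λ| at k=1 ⇒ ρ_J = cos(π/139) ≈ 0.9997.
√(1 − cos²(π/139)) = sin(π/139) ≈ 0.02260.
Then 2/(1+√(1−ρ_J²)) = 2/(1+0.02260); ω* = 2/1.02260 = 1.9558.
At ω = 1.9558 every |λ(B_ω)| = ω−1, so ρ_SOR = 0.9558.

ω* = 1.9558, ρ_SOR = 0.9558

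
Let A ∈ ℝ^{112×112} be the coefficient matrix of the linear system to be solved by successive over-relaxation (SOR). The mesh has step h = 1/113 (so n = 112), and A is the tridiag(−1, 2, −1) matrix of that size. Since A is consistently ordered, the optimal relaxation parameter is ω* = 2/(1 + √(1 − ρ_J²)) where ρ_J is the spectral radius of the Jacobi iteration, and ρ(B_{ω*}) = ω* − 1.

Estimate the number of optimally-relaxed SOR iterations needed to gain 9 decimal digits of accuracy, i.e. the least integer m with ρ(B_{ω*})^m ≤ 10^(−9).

m = 373

ρ_J = max_k |cos(kπ/113)| = cos(π/113) = 0.9996136
√(1 − cos²(π/113)) = sin(π/113) ≈ 0.0277981.
Young: ω* = 2/(1+√(1−ρ_J²)) = 2/(1+0.0277981) = 2/1.0277981 = 1.9459075.
[ρ_SOR] ω* − 1 = 0.9459075.
ρ_SOR^m ≤ 10^(−9) ⇔ m ≥ 9·ln10/(−ln 0.9459075) = 20.7233/0.0556105 = 372.651; m = ⌈372.651⌉ = 373.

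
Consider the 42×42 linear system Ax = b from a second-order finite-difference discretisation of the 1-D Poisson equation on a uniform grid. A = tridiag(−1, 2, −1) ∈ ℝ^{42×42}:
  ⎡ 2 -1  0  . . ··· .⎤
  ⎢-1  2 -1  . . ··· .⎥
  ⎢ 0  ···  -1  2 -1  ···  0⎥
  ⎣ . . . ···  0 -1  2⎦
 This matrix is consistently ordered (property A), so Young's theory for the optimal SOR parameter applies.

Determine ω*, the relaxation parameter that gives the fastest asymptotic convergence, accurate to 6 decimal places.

ρ_J = max_k |cos(kπ/43)| = cos(π/43) = 0.997332
1 − cos²(π/43) = sin²(π/43) ⇒ √(1−ρ_J²) = sin(π/43) = 0.0729953.
So ω* = 2/1.0729953 = 1.863941 (Young).
[ρ_SOR] ω* − 1 = 0.863941.

ω* = 1.863941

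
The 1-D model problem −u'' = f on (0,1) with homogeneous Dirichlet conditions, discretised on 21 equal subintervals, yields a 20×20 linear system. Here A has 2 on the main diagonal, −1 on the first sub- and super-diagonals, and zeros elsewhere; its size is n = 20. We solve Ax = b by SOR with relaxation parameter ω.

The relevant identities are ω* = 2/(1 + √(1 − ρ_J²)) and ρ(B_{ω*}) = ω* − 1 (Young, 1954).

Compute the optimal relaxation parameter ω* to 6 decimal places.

ω* = 1.740580

spectrum of D⁻¹(L+U) = {cos(kπ/21) : 1≤k≤20}; ρ_J = cos(π/21) = 0.988831.
√(1 − cos²(π/21)) = sin(π/21) ≈ 0.1490423.
Then 2/(1+√(1−ρ_J²)) = 2/(1+0.1490423); ω* = 2/1.1490423 = 1.740580.
Hence ρ(B_{ω*}) = 1.740580 − 1 = 0.740580.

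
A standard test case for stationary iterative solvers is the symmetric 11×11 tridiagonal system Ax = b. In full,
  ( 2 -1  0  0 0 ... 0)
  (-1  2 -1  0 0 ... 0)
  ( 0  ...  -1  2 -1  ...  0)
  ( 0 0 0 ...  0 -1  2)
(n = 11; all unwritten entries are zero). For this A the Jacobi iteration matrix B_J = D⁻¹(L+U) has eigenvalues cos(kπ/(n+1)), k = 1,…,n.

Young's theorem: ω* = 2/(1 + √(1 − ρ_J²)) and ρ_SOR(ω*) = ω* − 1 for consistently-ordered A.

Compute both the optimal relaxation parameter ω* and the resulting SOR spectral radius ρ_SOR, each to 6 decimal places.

ρ_J = max_k |cos(kπ/12)| = cos(π/12) = 0.965926
root = sin(π/12) = 0.2588190  (since 1−cos² = sin²).
Then 2/(1+√(1−ρ_J²)) = 2/(1+0.2588190); ω* = 2/1.2588190 = 1.588791.
Hence ρ(B_{ω*}) = 1.588791 − 1 = 0.588791.

ω* = 1.588791, ρ_SOR = 0.588791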